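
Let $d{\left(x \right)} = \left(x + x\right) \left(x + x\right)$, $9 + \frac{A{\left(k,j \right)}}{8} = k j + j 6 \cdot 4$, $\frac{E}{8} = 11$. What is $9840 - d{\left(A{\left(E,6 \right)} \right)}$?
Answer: $-112519824$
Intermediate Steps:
$E = 88$ ($E = 8 \cdot 11 = 88$)
$A{\left(k,j \right)} = -72 + 192 j + 8 j k$ ($A{\left(k,j \right)} = -72 + 8 \left(k j + j 6 \cdot 4\right) = -72 + 8 \left(j k + 6 j 4\right) = -72 + 8 \left(j k + 24 j\right) = -72 + 8 \left(24 j + j k\right) = -72 + \left(192 j + 8 j k\right) = -72 + 192 j + 8 j k$)
$d{\left(x \right)} = 4 x^{2}$ ($d{\left(x \right)} = 2 x 2 x = 4 x^{2}$)
$9840 - d{\left(A{\left(E,6 \right)} \right)} = 9840 - 4 \left(-72 + 192 \cdot 6 + 8 \cdot 6 \cdot 88\right)^{2} = 9840 - 4 \left(-72 + 1152 + 4224\right)^{2} = 9840 - 4 \cdot 5304^{2} = 9840 - 4 \cdot 28132416 = 9840 - 112529664 = -112519824$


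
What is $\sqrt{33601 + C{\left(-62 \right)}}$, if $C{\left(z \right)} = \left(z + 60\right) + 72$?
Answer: $\sqrt{33671} \approx 183.5$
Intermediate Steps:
$C{\left(z \right)} = 132 + z$ ($C{\left(z \right)} = \left(60 + z\right) + 72 = 132 + z$)
$\sqrt{33601 + C{\left(-62 \right)}} = \sqrt{33601 + \left(132 - 62\right)} = \sqrt{33601 + 70} = \sqrt{33671}$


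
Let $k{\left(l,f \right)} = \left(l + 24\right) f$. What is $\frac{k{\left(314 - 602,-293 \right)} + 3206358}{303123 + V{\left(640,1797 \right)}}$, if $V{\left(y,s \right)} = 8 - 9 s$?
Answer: $\frac{1641855}{143479} \approx 11.443$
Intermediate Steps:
$k{\left(l,f \right)} = f \left(24 + l\right)$ ($k{\left(l,f \right)} = \left(24 + l\right) f = f \left(24 + l\right)$)
$\frac{k{\left(314 - 602,-293 \right)} + 3206358}{303123 + V{\left(640,1797 \right)}} = \frac{- 293 \left(24 + \left(314 - 602\right)\right) + 3206358}{303123 + \left(8 - 16173\right)} = \frac{- 293 \left(24 - 288\right) + 3206358}{303123 + \left(8 - 16173\right)} = \frac{\left(-293\right) \left(-264\right) + 3206358}{303123 - 16165} = \frac{77352 + 3206358}{286958} = 3283710 \cdot \frac{1}{286958} = \frac{1641855}{143479}$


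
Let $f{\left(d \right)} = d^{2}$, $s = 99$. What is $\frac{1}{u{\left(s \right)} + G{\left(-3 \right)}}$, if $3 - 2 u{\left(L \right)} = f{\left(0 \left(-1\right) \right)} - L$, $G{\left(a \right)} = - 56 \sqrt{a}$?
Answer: $\frac{17}{4003} + \frac{56 i \sqrt{3}}{12009} \approx 0.0042468 + 0.0080768 i$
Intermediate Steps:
$u{\left(L \right)} = \frac{3}{2} + \frac{L}{2}$ ($u{\left(L \right)} = \frac{3}{2} - \frac{\left(0 \left(-1\right)\right)^{2} - L}{2} = \frac{3}{2} - \frac{0^{2} - L}{2} = \frac{3}{2} - \frac{0 - L}{2} = \frac{3}{2} - \frac{\left(-1\right) L}{2} = \frac{3}{2} + \frac{L}{2}$)
$\frac{1}{u{\left(s \right)} + G{\left(-3 \right)}} = \frac{1}{\left(\frac{3}{2} + \frac{1}{2} \cdot 99\right) - 56 \sqrt{-3}} = \frac{1}{\left(\frac{3}{2} + \frac{99}{2}\right) - 56 i \sqrt{3}} = \frac{1}{51 - 56 i \sqrt{3}}$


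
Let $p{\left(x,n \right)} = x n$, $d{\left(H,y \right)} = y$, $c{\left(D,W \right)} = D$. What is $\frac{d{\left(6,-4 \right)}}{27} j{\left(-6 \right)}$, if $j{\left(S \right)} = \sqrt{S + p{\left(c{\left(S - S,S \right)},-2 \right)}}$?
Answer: $- \frac{4 i \sqrt{6}}{27} \approx - 0.36289 i$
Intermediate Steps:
$p{\left(x,n \right)} = n x$
$j{\left(S \right)} = \sqrt{S}$ ($j{\left(S \right)} = \sqrt{S - 2 \left(S - S\right)} = \sqrt{S - 0} = \sqrt{S + 0} = \sqrt{S}$)
$\frac{d{\left(6,-4 \right)}}{27} j{\left(-6 \right)} = - \frac{4}{27} \sqrt{-6} = \left(-4\right) \frac{1}{27} i \sqrt{6} = - \frac{4 i \sqrt{6}}{27}$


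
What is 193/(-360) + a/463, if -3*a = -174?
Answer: -68479/166680 ≈ -0.41084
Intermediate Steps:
a = 58 (a = -⅓*(-174) = 58)
193/(-360) + a/463 = 193/(-360) + 58/463 = 193*(-1/360) + 58*(1/463) = -193/360 + 58/463 = -68479/166680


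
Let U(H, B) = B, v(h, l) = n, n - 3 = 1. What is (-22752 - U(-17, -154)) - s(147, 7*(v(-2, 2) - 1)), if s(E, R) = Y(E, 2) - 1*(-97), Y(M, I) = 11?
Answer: -22706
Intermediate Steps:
n = 4 (n = 3 + 1 = 4)
v(h, l) = 4
s(E, R) = 108 (s(E, R) = 11 - 1*(-97) = 11 + 97 = 108)
(-22752 - U(-17, -154)) - s(147, 7*(v(-2, 2) - 1)) = (-22752 - 1*(-154)) - 1*108 = (-22752 + 154) - 108 = -22598 - 108 = -22706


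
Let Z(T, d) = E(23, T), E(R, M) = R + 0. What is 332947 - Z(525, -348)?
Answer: 332924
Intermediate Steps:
E(R, M) = R
Z(T, d) = 23
332947 - Z(525, -348) = 332947 - 1*23 = 332947 - 23 = 332924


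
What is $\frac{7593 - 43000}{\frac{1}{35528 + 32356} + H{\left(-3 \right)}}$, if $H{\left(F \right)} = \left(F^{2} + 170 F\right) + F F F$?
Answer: $\frac{2403568788}{35842751} \approx 67.059$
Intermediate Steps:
$H{\left(F \right)} = F^{2} + F^{3} + 170 F$ ($H{\left(F \right)} = \left(F^{2} + 170 F\right) + F^{2} F = \left(F^{2} + 170 F\right) + F^{3} = F^{2} + F^{3} + 170 F$)
$\frac{7593 - 43000}{\frac{1}{35528 + 32356} + H{\left(-3 \right)}} = \frac{7593 - 43000}{\frac{1}{35528 + 32356} - 3 \left(170 - 3 + \left(-3\right)^{2}\right)} = - \frac{35407}{\frac{1}{67884} - 3 \left(170 - 3 + 9\right)} = - \frac{35407}{\frac{1}{67884} - 528} = - \frac{35407}{- \frac{35842751}{67884}} = \left(-35407\right) \left(- \frac{67884}{35842751}\right) = \frac{2403568788}{35842751}$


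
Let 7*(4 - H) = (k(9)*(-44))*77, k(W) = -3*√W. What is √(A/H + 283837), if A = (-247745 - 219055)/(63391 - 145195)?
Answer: √844180989591027/54536 ≈ 532.76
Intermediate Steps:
A = 38900/6817 (A = -466800/(-81804) = -466800*(-1/81804) = 38900/6817 ≈ 5.7063)
H = -4352 (H = 4 - -3*√9*(-44)*77/7 = 4 - -3*3*(-44)*77/7 = 4 - (-9*(-44))*77/7 = 4 - 396*77/7 = 4 - ⅐*30492 = 4 - 4356 = -4352)
√(A/H + 283837) = √((38900/6817)/(-4352) + 283837) = √((38900/6817)*(-1/4352) + 283837) = √(-9725/7416896 + 283837) = √(2105189500227/7416896) = √844180989591027/54536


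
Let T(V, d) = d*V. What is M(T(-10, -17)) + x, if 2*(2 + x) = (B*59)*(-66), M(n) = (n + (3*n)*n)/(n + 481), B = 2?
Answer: -349918/93 ≈ -3762.6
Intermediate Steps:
T(V, d) = V*d
M(n) = (n + 3*n**2)/(481 + n)
x = -3896 (x = -2 + ((2*59)*(-66))/2 = -2 + (118*(-66))/2 = -2 + (1/2)*(-7788) = -2 - 3894 = -3896)
M(T(-10, -17)) + x = (-10*(-17))*(1 + 3*(-10*(-17)))/(481 - 10*(-17)) - 3896 = 170*(1 + 3*170)/(481 + 170) - 3896 = 170*(1 + 510)/651 - 3896 = 170*(1/651)*511 - 3896 = 12410/93 - 3896 = -349918/93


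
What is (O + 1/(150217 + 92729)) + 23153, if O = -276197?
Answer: -61476027623/242946 ≈ -2.5304e+5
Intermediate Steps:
(O + 1/(150217 + 92729)) + 23153 = (-276197 + 1/(150217 + 92729)) + 23153 = (-276197 + 1/242946) + 23153 = -67100956361/242946 + 23153 = -61476027623/242946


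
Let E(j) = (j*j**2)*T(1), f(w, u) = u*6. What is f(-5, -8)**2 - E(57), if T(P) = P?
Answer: -182889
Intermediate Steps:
f(w, u) = 6*u
E(j) = j**3 (E(j) = (j*j**2)*1 = j**3*1 = j**3)
f(-5, -8)**2 - E(57) = (6*(-8))**2 - 1*57**3 = (-48)**2 - 1*185193 = 2304 - 185193 = -182889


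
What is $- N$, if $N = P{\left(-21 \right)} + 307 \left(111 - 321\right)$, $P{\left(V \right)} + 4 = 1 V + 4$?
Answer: $64491$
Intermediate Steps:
$P{\left(V \right)} = V$ ($P{\left(V \right)} = -4 + \left(1 V + 4\right) = -4 + \left(V + 4\right) = -4 + \left(4 + V\right) = V$)
$N = -64491$ ($N = -21 + 307 \left(111 - 321\right) = -21 + 307 \left(-210\right) = -21 - 64470 = -64491$)
$- N = \left(-1\right) \left(-64491\right) = 64491$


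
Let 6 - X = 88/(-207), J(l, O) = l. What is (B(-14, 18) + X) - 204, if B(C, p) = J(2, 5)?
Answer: -40484/207 ≈ -195.57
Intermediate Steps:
X = 1330/207 (X = 6 - 88/(-207) = 6 - 88*(-1)/207 = 6 - 1*(-88/207) = 6 + 88/207 = 1330/207 ≈ 6.4251)
B(C, p) = 2
(B(-14, 18) + X) - 204 = (2 + 1330/207) - 204 = 1744/207 - 204 = -40484/207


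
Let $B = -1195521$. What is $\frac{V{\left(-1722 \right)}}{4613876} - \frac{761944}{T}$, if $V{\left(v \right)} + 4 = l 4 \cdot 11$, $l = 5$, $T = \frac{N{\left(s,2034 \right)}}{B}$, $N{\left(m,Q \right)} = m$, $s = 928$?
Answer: $\frac{131339755301362071}{133802404} \approx 9.816 \cdot 10^{8}$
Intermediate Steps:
$T = - \frac{928}{1195521}$ ($T = \frac{928}{-1195521} = 928 \left(- \frac{1}{1195521}\right) = - \frac{928}{1195521} \approx -0.00077623$)
$V{\left(v \right)} = 216$ ($V{\left(v \right)} = -4 + 5 \cdot 4 \cdot 11 = -4 + 20 \cdot 11 = -4 + 220 = 216$)
$\frac{V{\left(-1722 \right)}}{4613876} - \frac{761944}{T} = \frac{216}{4613876} - \frac{761944}{- \frac{928}{1195521}} = 216 \cdot \frac{1}{4613876} - - \frac{113865006603}{116} = \frac{54}{1153469} + \frac{113865006603}{116} = \frac{131339755301362071}{133802404}$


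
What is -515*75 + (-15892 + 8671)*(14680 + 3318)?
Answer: -130002183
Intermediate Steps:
-515*75 + (-15892 + 8671)*(14680 + 3318) = -38625 - 7221*17998 = -38625 - 129963558 = -130002183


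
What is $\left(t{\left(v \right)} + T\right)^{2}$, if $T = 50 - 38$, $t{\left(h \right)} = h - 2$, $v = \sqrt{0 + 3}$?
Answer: $\left(10 + \sqrt{3}\right)^{2} \approx 137.64$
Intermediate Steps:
$v = \sqrt{3} \approx 1.732$
$t{\left(h \right)} = -2 + h$
$T = 12$ ($T = 50 - 38 = 12$)
$\left(t{\left(v \right)} + T\right)^{2} = \left(\left(-2 + \sqrt{3}\right) + 12\right)^{2} = \left(10 + \sqrt{3}\right)^{2}$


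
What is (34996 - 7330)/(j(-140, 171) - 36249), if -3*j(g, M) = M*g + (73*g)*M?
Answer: 9222/184757 ≈ 0.049914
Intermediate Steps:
j(g, M) = -74*M*g/3 (j(g, M) = -(M*g + (73*g)*M)/3 = -(M*g + 73*M*g)/3 = -74*M*g/3)
(34996 - 7330)/(j(-140, 171) - 36249) = (34996 - 7330)/(-74/3*171*(-140) - 36249) = 27666/(590520 - 36249) = 27666/554271 = 27666*(1/554271) = 9222/184757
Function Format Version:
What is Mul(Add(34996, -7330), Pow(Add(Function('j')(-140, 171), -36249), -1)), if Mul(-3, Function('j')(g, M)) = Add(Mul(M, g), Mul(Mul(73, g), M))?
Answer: Rational(9222, 184757) ≈ 0.049914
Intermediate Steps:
Function('j')(g, M) = Mul(Rational(-74, 3), M, g) (Function('j')(g, M) = Mul(Rational(-1, 3), Add(Mul(M, g), Mul(Mul(73, g), M))) = Mul(Rational(-1, 3), Add(Mul(M, g), Mul(73, M, g))) = Mul(Rational(-1, 3), Mul(74, M, g)) = Mul(Rational(-74, 3), M, g))
Mul(Add(34996, -7330), Pow(Add(Function('j')(-140, 171), -36249), -1)) = Mul(Add(34996, -7330), Pow(Add(Mul(Rational(-74, 3), 171, -140), -36249), -1)) = Mul(27666, Pow(Add(590520, -36249), -1)) = Mul(27666, Pow(554271, -1)) = Mul(27666, Rational(1, 554271)) = Rational(9222, 184757)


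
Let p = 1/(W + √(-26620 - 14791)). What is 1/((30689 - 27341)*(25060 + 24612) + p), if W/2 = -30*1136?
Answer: 772609654584164256/128486419520854088847154177 + I*√41411/128486419520854088847154177 ≈ 6.0132e-9 + 1.5838e-24*I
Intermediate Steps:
W = -68160 (W = 2*(-30*1136) = 2*(-34080) = -68160)
p = 1/(-68160 + I*√41411) (p = 1/(-68160 + √(-26620 - 14791)) = 1/(-68160 + √(-41411)) = 1/(-68160 + I*√41411) ≈ -1.4671e-5 - 4.38e-8*I)
1/((30689 - 27341)*(25060 + 24612) + p) = 1/((30689 - 27341)*(25060 + 24612) + (-68160/4645827011 - I*√41411/4645827011)) = 1/(3348*49672 + (-68160/4645827011 - I*√41411/4645827011)) = 1/(166301856 + (-68160/4645827011 - I*√41411/4645827011)) = 1/(772609654584164256/4645827011 - I*√41411/4645827011)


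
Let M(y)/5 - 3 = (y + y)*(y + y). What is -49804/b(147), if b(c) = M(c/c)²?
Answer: -49804/1225 ≈ -40.656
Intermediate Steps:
M(y) = 15 + 20*y² (M(y) = 15 + 5*((y + y)*(y + y)) = 15 + 5*((2*y)*(2*y)) = 15 + 5*(4*y²) = 15 + 20*y²)
b(c) = 1225 (b(c) = (15 + 20*(c/c)²)² = (15 + 20*1²)² = (15 + 20*1)² = (15 + 20)² = 35² = 1225)
-49804/b(147) = -49804/1225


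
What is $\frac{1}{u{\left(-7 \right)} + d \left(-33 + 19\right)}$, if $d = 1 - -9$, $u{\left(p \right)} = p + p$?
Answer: $- \frac{1}{154} \approx -0.0064935$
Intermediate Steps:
$u{\left(p \right)} = 2 p$
$d = 10$ ($d = 1 + 9 = 10$)
$\frac{1}{u{\left(-7 \right)} + d \left(-33 + 19\right)} = \frac{1}{2 \left(-7\right) + 10 \left(-33 + 19\right)} = \frac{1}{-14 + 10 \left(-14\right)} = \frac{1}{-14 - 140} = \frac{1}{-154} = - \frac{1}{154}$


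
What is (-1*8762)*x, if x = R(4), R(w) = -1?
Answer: 8762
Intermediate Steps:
x = -1
(-1*8762)*x = -1*8762*(-1) = -8762*(-1) = 8762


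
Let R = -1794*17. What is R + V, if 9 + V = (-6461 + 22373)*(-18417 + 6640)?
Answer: -187426131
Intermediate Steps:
V = -187395633 (V = -9 + (-6461 + 22373)*(-18417 + 6640) = -9 + 15912*(-11777) = -9 - 187395624 = -187395633)
R = -30498
R + V = -30498 - 187395633 = -187426131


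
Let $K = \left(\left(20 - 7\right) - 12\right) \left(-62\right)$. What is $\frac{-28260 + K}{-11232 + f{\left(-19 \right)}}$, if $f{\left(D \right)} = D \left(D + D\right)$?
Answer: $\frac{14161}{5255} \approx 2.6948$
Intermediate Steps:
$K = -62$ ($K = \left(13 - 12\right) \left(-62\right) = 1 \left(-62\right) = -62$)
$f{\left(D \right)} = 2 D^{2}$ ($f{\left(D \right)} = D 2 D = 2 D^{2}$)
$\frac{-28260 + K}{-11232 + f{\left(-19 \right)}} = \frac{-28260 - 62}{-11232 + 2 \left(-19\right)^{2}} = - \frac{28322}{-11232 + 2 \cdot 361} = - \frac{28322}{-11232 + 722} = - \frac{28322}{-10510} = \left(-28322\right) \left(- \frac{1}{10510}\right) = \frac{14161}{5255}$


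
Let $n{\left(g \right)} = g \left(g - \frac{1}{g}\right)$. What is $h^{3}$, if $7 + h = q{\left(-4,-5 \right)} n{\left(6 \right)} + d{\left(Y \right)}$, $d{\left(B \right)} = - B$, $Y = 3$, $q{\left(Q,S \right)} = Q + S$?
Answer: $-34328125$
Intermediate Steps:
$h = -325$ ($h = -7 + \left(\left(-4 - 5\right) \left(-1 + 6^{2}\right) - 3\right) = -7 - \left(3 + 9 \left(-1 + 36\right)\right) = -7 - 318 = -325$)
$h^{3} = \left(-325\right)^{3} = -34328125$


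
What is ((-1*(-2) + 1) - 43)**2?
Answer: 1600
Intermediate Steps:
((-1*(-2) + 1) - 43)**2 = ((2 + 1) - 43)**2 = (3 - 43)**2 = (-40)**2 = 1600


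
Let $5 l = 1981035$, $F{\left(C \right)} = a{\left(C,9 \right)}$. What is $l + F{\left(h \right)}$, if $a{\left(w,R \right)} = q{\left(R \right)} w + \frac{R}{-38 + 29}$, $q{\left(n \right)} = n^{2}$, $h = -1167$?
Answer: $301679$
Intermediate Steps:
$a{\left(w,R \right)} = - \frac{R}{9} + w R^{2}$ ($a{\left(w,R \right)} = R^{2} w + \frac{R}{-38 + 29} = w R^{2} + \frac{R}{-9} = w R^{2} - \frac{R}{9} = - \frac{R}{9} + w R^{2}$)
$F{\left(C \right)} = -1 + 81 C$ ($F{\left(C \right)} = 9 \left(- \frac{1}{9} + 9 C\right) = -1 + 81 C$)
$l = 396207$ ($l = \frac{1}{5} \cdot 1981035 = 396207$)
$l + F{\left(h \right)} = 396207 + \left(-1 + 81 \left(-1167\right)\right) = 396207 - 94528 = 301679$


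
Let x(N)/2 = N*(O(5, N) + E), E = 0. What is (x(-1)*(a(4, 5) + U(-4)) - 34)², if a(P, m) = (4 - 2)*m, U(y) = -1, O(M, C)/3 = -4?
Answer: 33124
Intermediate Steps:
O(M, C) = -12 (O(M, C) = 3*(-4) = -12)
x(N) = -24*N (x(N) = 2*(N*(-12 + 0)) = 2*(N*(-12)) = 2*(-12*N) = -24*N)
a(P, m) = 2*m
(x(-1)*(a(4, 5) + U(-4)) - 34)² = ((-24*(-1))*(2*5 - 1) - 34)² = (24*(10 - 1) - 34)² = (24*9 - 34)² = (216 - 34)² = 182² = 33124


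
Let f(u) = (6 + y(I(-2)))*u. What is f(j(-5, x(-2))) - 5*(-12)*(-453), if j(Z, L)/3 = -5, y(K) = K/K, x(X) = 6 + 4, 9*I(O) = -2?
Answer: -27285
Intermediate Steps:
I(O) = -2/9 (I(O) = (1/9)*(-2) = -2/9)
x(X) = 10
y(K) = 1
j(Z, L) = -15 (j(Z, L) = 3*(-5) = -15)
f(u) = 7*u (f(u) = (6 + 1)*u = 7*u)
f(j(-5, x(-2))) - 5*(-12)*(-453) = 7*(-15) - 5*(-12)*(-453) = -105 + 60*(-453) = -105 - 27180 = -27285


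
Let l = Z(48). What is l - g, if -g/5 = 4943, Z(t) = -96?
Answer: 24619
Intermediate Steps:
l = -96
g = -24715 (g = -5*4943 = -24715)
l - g = -96 - 1*(-24715) = -96 + 24715 = 24619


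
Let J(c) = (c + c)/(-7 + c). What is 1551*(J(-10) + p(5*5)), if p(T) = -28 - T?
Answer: -1366431/17 ≈ -80378.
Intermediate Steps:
J(c) = 2*c/(-7 + c) (J(c) = (2*c)/(-7 + c) = 2*c/(-7 + c))
1551*(J(-10) + p(5*5)) = 1551*(2*(-10)/(-7 - 10) + (-28 - 5*5)) = 1551*(2*(-10)/(-17) + (-28 - 1*25)) = 1551*(2*(-10)*(-1/17) + (-28 - 25)) = 1551*(20/17 - 53) = 1551*(-881/17) = -1366431/17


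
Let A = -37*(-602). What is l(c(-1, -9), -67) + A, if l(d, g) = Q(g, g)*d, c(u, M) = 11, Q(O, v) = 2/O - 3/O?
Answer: 1492369/67 ≈ 22274.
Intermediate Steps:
Q(O, v) = -1/O
l(d, g) = -d/g (l(d, g) = (-1/g)*d = -d/g)
A = 22274
l(c(-1, -9), -67) + A = -1*11/(-67) + 22274 = -1*11*(-1/67) + 22274 = 11/67 + 22274 = 1492369/67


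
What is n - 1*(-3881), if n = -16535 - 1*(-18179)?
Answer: 5525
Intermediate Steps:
n = 1644 (n = -16535 + 18179 = 1644)
n - 1*(-3881) = 1644 - 1*(-3881) = 1644 + 3881 = 5525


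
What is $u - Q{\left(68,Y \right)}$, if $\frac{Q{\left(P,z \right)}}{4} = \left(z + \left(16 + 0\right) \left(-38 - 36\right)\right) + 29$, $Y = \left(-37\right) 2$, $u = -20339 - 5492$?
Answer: $-20915$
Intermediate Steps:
$u = -25831$
$Y = -74$
$Q{\left(P,z \right)} = -4620 + 4 z$ ($Q{\left(P,z \right)} = 4 \left(\left(z + \left(16 + 0\right) \left(-38 - 36\right)\right) + 29\right) = 4 \left(\left(z + 16 \left(-74\right)\right) + 29\right) = 4 \left(\left(z - 1184\right) + 29\right) = 4 \left(\left(-1184 + z\right) + 29\right) = 4 \left(-1155 + z\right) = -4620 + 4 z$)
$u - Q{\left(68,Y \right)} = -25831 - \left(-4620 + 4 \left(-74\right)\right) = -25831 - \left(-4620 - 296\right) = -25831 - -4916 = -25831 + 4916 = -20915$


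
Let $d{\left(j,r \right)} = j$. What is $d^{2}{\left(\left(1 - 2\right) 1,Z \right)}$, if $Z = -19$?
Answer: $1$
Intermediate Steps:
$d^{2}{\left(\left(1 - 2\right) 1,Z \right)} = \left(\left(1 - 2\right) 1\right)^{2} = \left(\left(-1\right) 1\right)^{2} = \left(-1\right)^{2} = 1$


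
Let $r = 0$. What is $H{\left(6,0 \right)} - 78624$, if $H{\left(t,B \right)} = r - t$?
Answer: $-78630$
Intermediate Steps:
$H{\left(t,B \right)} = - t$ ($H{\left(t,B \right)} = 0 - t = - t$)
$H{\left(6,0 \right)} - 78624 = \left(-1\right) 6 - 78624 = -6 - 78624 = -78630$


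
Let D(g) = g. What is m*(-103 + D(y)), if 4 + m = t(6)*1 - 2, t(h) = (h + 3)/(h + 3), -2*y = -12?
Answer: 485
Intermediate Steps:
y = 6 (y = -½*(-12) = 6)
t(h) = 1 (t(h) = (3 + h)/(3 + h) = 1)
m = -5 (m = -4 + (1*1 - 2) = -4 + (1 - 2) = -4 - 1 = -5)
m*(-103 + D(y)) = -5*(-103 + 6) = -5*(-97) = 485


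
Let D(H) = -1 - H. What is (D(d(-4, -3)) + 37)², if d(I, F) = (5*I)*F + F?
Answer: 441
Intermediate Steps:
d(I, F) = F + 5*F*I (d(I, F) = 5*F*I + F = F + 5*F*I)
(D(d(-4, -3)) + 37)² = ((-1 - (-3)*(1 + 5*(-4))) + 37)² = ((-1 - (-3)*(1 - 20)) + 37)² = ((-1 - (-3)*(-19)) + 37)² = ((-1 - 1*57) + 37)² = ((-1 - 57) + 37)² = (-58 + 37)² = (-21)² = 441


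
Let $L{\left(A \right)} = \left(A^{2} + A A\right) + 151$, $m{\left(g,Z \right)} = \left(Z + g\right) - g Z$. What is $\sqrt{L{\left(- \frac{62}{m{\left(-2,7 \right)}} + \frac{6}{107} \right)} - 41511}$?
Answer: $\frac{36 i \sqrt{131836065}}{2033} \approx 203.32 i$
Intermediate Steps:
$m{\left(g,Z \right)} = Z + g - Z g$ ($m{\left(g,Z \right)} = \left(Z + g\right) - Z g = Z + g - Z g$)
$L{\left(A \right)} = 151 + 2 A^{2}$ ($L{\left(A \right)} = \left(A^{2} + A^{2}\right) + 151 = 2 A^{2} + 151 = 151 + 2 A^{2}$)
$\sqrt{L{\left(- \frac{62}{m{\left(-2,7 \right)}} + \frac{6}{107} \right)} - 41511} = \sqrt{\left(151 + 2 \left(- \frac{62}{7 - 2 - 7 \left(-2\right)} + \frac{6}{107}\right)^{2}\right) - 41511} = \sqrt{\left(151 + 2 \left(- \frac{62}{7 - 2 + 14} + 6 \cdot \frac{1}{107}\right)^{2}\right) - 41511} = \sqrt{\left(151 + 2 \left(- \frac{62}{19} + \frac{6}{107}\right)^{2}\right) - 41511} = \sqrt{\left(151 + 2 \left(- \frac{6520}{2033}\right)^{2}\right) - 41511} = \sqrt{\left(151 + 2 \cdot \frac{42510400}{4133089}\right) - 41511} = \sqrt{\left(151 + \frac{85020800}{4133089}\right) - 41511} = \sqrt{\frac{709117239}{4133089} - 41511} = \sqrt{- \frac{170859540240}{4133089}} = \frac{36 i \sqrt{131836065}}{2033}$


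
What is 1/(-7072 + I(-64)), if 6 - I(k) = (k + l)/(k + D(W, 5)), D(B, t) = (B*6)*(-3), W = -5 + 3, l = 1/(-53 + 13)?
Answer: -1120/7916481 ≈ -0.00014148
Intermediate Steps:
l = -1/40 (l = 1/(-40) = -1/40 ≈ -0.025000)
W = -2
D(B, t) = -18*B (D(B, t) = (6*B)*(-3) = -18*B)
I(k) = 6 - (-1/40 + k)/(36 + k) (I(k) = 6 - (k - 1/40)/(k - 18*(-2)) = 6 - (-1/40 + k)/(k + 36) = 6 - (-1/40 + k)/(36 + k))
1/(-7072 + I(-64)) = 1/(-7072 + (8641 + 200*(-64))/(40*(36 - 64))) = 1/(-7072 + (1/40)*(8641 - 12800)/(-28)) = 1/(-7072 + (1/40)*(-1/28)*(-4159)) = 1/(-7072 + 4159/1120) = 1/(-7916481/1120) = -1120/7916481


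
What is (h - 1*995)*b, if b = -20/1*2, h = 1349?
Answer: -14160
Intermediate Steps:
b = -40 (b = -20*2 = -40)
(h - 1*995)*b = (1349 - 1*995)*(-40) = (1349 - 995)*(-40) = 354*(-40) = -14160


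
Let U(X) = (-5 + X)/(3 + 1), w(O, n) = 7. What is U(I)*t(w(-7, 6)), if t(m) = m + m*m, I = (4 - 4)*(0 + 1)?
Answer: -70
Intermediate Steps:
I = 0 (I = 0*1 = 0)
U(X) = -5/4 + X/4 (U(X) = (-5 + X)/4 = (-5 + X)*(1/4) = -5/4 + X/4)
t(m) = m + m**2
U(I)*t(w(-7, 6)) = (-5/4 + (1/4)*0)*(7*(1 + 7)) = (-5/4 + 0)*(7*8) = -5/4*56 = -70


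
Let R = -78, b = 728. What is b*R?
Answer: -56784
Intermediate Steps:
b*R = 728*(-78) = -56784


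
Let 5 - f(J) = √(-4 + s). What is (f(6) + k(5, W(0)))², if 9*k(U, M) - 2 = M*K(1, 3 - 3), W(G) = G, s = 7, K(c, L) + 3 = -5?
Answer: 2452/81 - 94*√3/9 ≈ 12.181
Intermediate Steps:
K(c, L) = -8 (K(c, L) = -3 - 5 = -8)
k(U, M) = 2/9 - 8*M/9 (k(U, M) = 2/9 + (M*(-8))/9 = 2/9 + (-8*M)/9 = 2/9 - 8*M/9)
f(J) = 5 - √3 (f(J) = 5 - √(-4 + 7) = 5 - √3)
(f(6) + k(5, W(0)))² = ((5 - √3) + (2/9 - 8/9*0))² = ((5 - √3) + (2/9 + 0))² = ((5 - √3) + 2/9)² = (47/9 - √3)²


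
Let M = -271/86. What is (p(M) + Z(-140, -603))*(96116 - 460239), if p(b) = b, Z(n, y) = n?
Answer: 4482718253/86 ≈ 5.2125e+7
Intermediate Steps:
M = -271/86 (M = -271*1/86 = -271/86 ≈ -3.1512)
(p(M) + Z(-140, -603))*(96116 - 460239) = (-271/86 - 140)*(96116 - 460239) = -12311/86*(-364123) = 4482718253/86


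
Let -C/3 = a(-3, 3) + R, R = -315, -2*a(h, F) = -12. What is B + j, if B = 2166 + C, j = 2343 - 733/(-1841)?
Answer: 10008409/1841 ≈ 5436.4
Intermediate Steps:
a(h, F) = 6 (a(h, F) = -1/2*(-12) = 6)
C = 927 (C = -3*(6 - 315) = -3*(-309) = 927)
j = 4314196/1841 (j = 2343 - 733*(-1/1841) = 2343 + 733/1841 = 4314196/1841 ≈ 2343.4)
B = 3093 (B = 2166 + 927 = 3093)
B + j = 3093 + 4314196/1841 = 10008409/1841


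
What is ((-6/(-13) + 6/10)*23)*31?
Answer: 49197/65 ≈ 756.88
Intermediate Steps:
((-6/(-13) + 6/10)*23)*31 = ((-6*(-1/13) + 6*(1/10))*23)*31 = ((6/13 + 3/5)*23)*31 = ((69/65)*23)*31 = (1587/65)*31 = 49197/65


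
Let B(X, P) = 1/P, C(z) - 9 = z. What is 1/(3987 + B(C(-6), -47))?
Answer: 47/187388 ≈ 0.00025082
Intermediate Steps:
C(z) = 9 + z
1/(3987 + B(C(-6), -47)) = 1/(3987 + 1/(-47)) = 1/(3987 - 1/47) = 1/(187388/47) = 47/187388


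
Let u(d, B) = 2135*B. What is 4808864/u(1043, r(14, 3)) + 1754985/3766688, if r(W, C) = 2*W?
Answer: 4554600831433/56293152160 ≈ 80.909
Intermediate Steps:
4808864/u(1043, r(14, 3)) + 1754985/3766688 = 4808864/((2135*(2*14))) + 1754985/3766688 = 4808864/((2135*28)) + 1754985*(1/3766688) = 4808864/59780 + 1754985/3766688 = 4808864*(1/59780) + 1754985/3766688 = 1202216/14945 + 1754985/3766688 = 4554600831433/56293152160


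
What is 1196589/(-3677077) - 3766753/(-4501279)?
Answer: 8464459883650/16551549481483 ≈ 0.51140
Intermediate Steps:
1196589/(-3677077) - 3766753/(-4501279) = 1196589*(-1/3677077) - 3766753*(-1/4501279) = -1196589/3677077 + 3766753/4501279 = 8464459883650/16551549481483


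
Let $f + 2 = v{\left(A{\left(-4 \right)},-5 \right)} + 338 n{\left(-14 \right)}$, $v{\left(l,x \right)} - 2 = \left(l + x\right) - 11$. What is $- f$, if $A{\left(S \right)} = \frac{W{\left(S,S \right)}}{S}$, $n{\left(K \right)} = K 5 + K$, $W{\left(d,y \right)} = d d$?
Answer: $28412$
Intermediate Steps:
$W{\left(d,y \right)} = d^{2}$
$n{\left(K \right)} = 6 K$ ($n{\left(K \right)} = 5 K + K = 6 K$)
$A{\left(S \right)} = S$ ($A{\left(S \right)} = \frac{S^{2}}{S} = S$)
$v{\left(l,x \right)} = -9 + l + x$ ($v{\left(l,x \right)} = 2 - \left(11 - l - x\right) = 2 + \left(-11 + l + x\right) = -9 + l + x$)
$f = -28412$ ($f = -2 + \left(\left(-9 - 4 - 5\right) + 338 \cdot 6 \left(-14\right)\right) = -2 + \left(-18 + 338 \left(-84\right)\right) = -2 - 28410 = -28412$)
$- f = \left(-1\right) \left(-28412\right) = 28412$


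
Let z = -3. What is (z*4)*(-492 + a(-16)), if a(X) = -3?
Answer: 5940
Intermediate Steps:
(z*4)*(-492 + a(-16)) = (-3*4)*(-492 - 3) = -12*(-495) = 5940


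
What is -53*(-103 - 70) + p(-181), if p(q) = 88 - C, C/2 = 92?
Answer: 9073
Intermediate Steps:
C = 184 (C = 2*92 = 184)
p(q) = -96 (p(q) = 88 - 1*184 = 88 - 184 = -96)
-53*(-103 - 70) + p(-181) = -53*(-103 - 70) - 96 = -53*(-173) - 96 = 9169 - 96 = 9073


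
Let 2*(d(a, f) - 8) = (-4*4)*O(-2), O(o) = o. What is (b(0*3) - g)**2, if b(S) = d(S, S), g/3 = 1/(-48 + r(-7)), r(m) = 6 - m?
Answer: 710649/1225 ≈ 580.12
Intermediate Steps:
d(a, f) = 24 (d(a, f) = 8 + (-4*4*(-2))/2 = 8 + (-16*(-2))/2 = 8 + (1/2)*32 = 8 + 16 = 24)
g = -3/35 (g = 3/(-48 + (6 - 1*(-7))) = 3/(-48 + (6 + 7)) = 3/(-48 + 13) = 3/(-35) = 3*(-1/35) = -3/35 ≈ -0.085714)
b(S) = 24
(b(0*3) - g)**2 = (24 - 1*(-3/35))**2 = (24 + 3/35)**2 = (843/35)**2 = 710649/1225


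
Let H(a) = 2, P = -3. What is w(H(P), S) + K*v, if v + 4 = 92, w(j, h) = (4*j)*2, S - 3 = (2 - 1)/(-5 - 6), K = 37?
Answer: 3272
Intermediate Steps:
S = 32/11 (S = 3 + (2 - 1)/(-5 - 6) = 3 + 1/(-11) = 3 + 1*(-1/11) = 3 - 1/11 = 32/11 ≈ 2.9091)
w(j, h) = 8*j
v = 88 (v = -4 + 92 = 88)
w(H(P), S) + K*v = 8*2 + 37*88 = 16 + 3256 = 3272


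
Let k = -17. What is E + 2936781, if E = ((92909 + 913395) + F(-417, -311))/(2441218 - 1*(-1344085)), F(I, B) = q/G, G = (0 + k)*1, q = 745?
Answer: 188982317910354/64350151 ≈ 2.9368e+6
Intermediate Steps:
G = -17 (G = (0 - 17)*1 = -17*1 = -17)
F(I, B) = -745/17 (F(I, B) = 745/(-17) = 745*(-1/17) = -745/17)
E = 17106423/64350151 (E = ((92909 + 913395) - 745/17)/(2441218 - 1*(-1344085)) = (1006304 - 745/17)/(2441218 + 1344085) = (17106423/17)/3785303 = (17106423/17)*(1/3785303) = 17106423/64350151 ≈ 0.26583)
E + 2936781 = 17106423/64350151 + 2936781 = 188982317910354/64350151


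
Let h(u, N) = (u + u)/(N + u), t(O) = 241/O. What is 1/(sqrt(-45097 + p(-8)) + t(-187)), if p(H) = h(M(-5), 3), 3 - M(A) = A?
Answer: -45067/1577004210 - 3179*I*sqrt(5456561)/1577004210 ≈ -2.8578e-5 - 0.0047089*I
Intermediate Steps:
M(A) = 3 - A
h(u, N) = 2*u/(N + u) (h(u, N) = (2*u)/(N + u) = 2*u/(N + u))
p(H) = 16/11 (p(H) = 2*(3 - 1*(-5))/(3 + (3 - 1*(-5))) = 2*(3 + 5)/(3 + (3 + 5)) = 2*8/(3 + 8) = 2*8/11 = 2*8*(1/11) = 16/11)
1/(sqrt(-45097 + p(-8)) + t(-187)) = 1/(sqrt(-45097 + 16/11) + 241/(-187)) = 1/(sqrt(-496051/11) + 241*(-1/187)) = 1/(I*sqrt(5456561)/11 - 241/187) = 1/(-241/187 + I*sqrt(5456561)/11)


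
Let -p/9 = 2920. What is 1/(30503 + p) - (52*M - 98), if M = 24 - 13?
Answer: -2001701/4223 ≈ -474.00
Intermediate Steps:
p = -26280 (p = -9*2920 = -26280)
M = 11
1/(30503 + p) - (52*M - 98) = 1/(30503 - 26280) - (52*11 - 98) = 1/4223 - (572 - 98) = 1/4223 - 1*474 = 1/4223 - 474 = -2001701/4223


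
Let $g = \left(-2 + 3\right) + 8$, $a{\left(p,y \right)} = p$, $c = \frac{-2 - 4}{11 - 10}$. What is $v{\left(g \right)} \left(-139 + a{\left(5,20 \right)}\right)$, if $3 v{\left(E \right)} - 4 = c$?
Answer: $\frac{268}{3} \approx 89.333$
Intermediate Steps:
$c = -6$ ($c = - \frac{6}{1} = \left(-6\right) 1 = -6$)
$g = 9$ ($g = 1 + 8 = 9$)
$v{\left(E \right)} = - \frac{2}{3}$ ($v{\left(E \right)} = \frac{4}{3} + \frac{1}{3} \left(-6\right) = \frac{4}{3} - 2 = - \frac{2}{3}$)
$v{\left(g \right)} \left(-139 + a{\left(5,20 \right)}\right) = - \frac{2 \left(-139 + 5\right)}{3} = \left(- \frac{2}{3}\right) \left(-134\right) = \frac{268}{3}$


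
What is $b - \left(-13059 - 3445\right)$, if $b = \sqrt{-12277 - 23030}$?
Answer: $16504 + 3 i \sqrt{3923} \approx 16504.0 + 187.9 i$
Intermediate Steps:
$b = 3 i \sqrt{3923}$ ($b = \sqrt{-35307} = 3 i \sqrt{3923} \approx 187.9 i$)
$b - \left(-13059 - 3445\right) = 3 i \sqrt{3923} - \left(-13059 - 3445\right) = 3 i \sqrt{3923} - -16504 = 3 i \sqrt{3923} + 16504 = 16504 + 3 i \sqrt{3923}$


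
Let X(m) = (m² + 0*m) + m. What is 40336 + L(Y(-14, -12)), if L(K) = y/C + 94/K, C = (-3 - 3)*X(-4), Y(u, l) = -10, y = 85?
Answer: 14517151/360 ≈ 40325.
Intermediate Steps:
X(m) = m + m² (X(m) = (m² + 0) + m = m² + m = m + m²)
C = -72 (C = (-3 - 3)*(-4*(1 - 4)) = -(-24)*(-3) = -6*12 = -72)
L(K) = -85/72 + 94/K (L(K) = 85/(-72) + 94/K = 85*(-1/72) + 94/K = -85/72 + 94/K)
40336 + L(Y(-14, -12)) = 40336 + (-85/72 + 94/(-10)) = 40336 + (-85/72 + 94*(-⅒)) = 40336 + (-85/72 - 47/5) = 40336 - 3809/360 = 14517151/360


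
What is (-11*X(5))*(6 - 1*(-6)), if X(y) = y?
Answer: -660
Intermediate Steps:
(-11*X(5))*(6 - 1*(-6)) = (-11*5)*(6 - 1*(-6)) = -55*(6 + 6) = -55*12 = -660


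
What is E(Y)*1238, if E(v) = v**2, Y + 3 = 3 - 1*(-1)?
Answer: 1238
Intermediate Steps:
Y = 1 (Y = -3 + (3 - 1*(-1)) = -3 + (3 + 1) = -3 + 4 = 1)
E(Y)*1238 = 1**2*1238 = 1*1238 = 1238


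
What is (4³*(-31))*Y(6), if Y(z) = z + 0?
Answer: -11904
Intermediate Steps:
Y(z) = z
(4³*(-31))*Y(6) = (4³*(-31))*6 = (64*(-31))*6 = -1984*6 = -11904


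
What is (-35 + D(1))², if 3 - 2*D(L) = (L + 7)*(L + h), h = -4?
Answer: 1849/4 ≈ 462.25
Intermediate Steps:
D(L) = 3/2 - (-4 + L)*(7 + L)/2 (D(L) = 3/2 - (L + 7)*(L - 4)/2 = 3/2 - (7 + L)*(-4 + L)/2 = 3/2 - (-4 + L)*(7 + L)/2)
(-35 + D(1))² = (-35 + (31/2 - 3/2*1 - ½*1²))² = (-35 + (31/2 - 3/2 - ½*1))² = (-35 + (31/2 - 3/2 - ½))² = (-35 + 27/2)² = (-43/2)² = 1849/4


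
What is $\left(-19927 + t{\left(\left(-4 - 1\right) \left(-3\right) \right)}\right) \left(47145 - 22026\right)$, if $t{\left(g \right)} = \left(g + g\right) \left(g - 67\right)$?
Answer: $-539731953$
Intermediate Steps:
$t{\left(g \right)} = 2 g \left(-67 + g\right)$
$\left(-19927 + t{\left(\left(-4 - 1\right) \left(-3\right) \right)}\right) \left(47145 - 22026\right) = \left(-19927 + 2 \left(-4 - 1\right) \left(-3\right) \left(-67 + \left(-4 - 1\right) \left(-3\right)\right)\right) \left(47145 - 22026\right) = \left(-19927 + 2 \left(\left(-5\right) \left(-3\right)\right) \left(-67 - -15\right)\right) 25119 = \left(-19927 + 2 \cdot 15 \left(-67 + 15\right)\right) 25119 = \left(-19927 + 2 \cdot 15 \left(-52\right)\right) 25119 = \left(-19927 - 1560\right) 25119 = \left(-21487\right) 25119 = -539731953$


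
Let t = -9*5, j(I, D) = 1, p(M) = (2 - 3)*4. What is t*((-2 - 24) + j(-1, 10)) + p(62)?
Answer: 1121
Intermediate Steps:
p(M) = -4 (p(M) = -1*4 = -4)
t = -45
t*((-2 - 24) + j(-1, 10)) + p(62) = -45*((-2 - 24) + 1) - 4 = -45*(-26 + 1) - 4 = -45*(-25) - 4 = 1125 - 4 = 1121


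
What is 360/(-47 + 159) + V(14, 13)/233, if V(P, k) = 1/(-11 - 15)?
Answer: 68149/21203 ≈ 3.2141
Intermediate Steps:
V(P, k) = -1/26 (V(P, k) = 1/(-26) = -1/26)
360/(-47 + 159) + V(14, 13)/233 = 360/(-47 + 159) - 1/26/233 = 360/112 - 1/26*1/233 = 360*(1/112) - 1/6058 = 45/14 - 1/6058 = 68149/21203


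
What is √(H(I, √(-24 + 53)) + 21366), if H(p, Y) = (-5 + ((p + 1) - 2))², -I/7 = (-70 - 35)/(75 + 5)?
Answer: 3*√608033/16 ≈ 146.21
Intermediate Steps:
I = 147/16 (I = -7*(-70 - 35)/(75 + 5) = -(-735)/80 = -7*(-21/16) = 147/16 ≈ 9.1875)
H(p, Y) = (-6 + p)² (H(p, Y) = (-5 + ((1 + p) - 2))² = (-5 + (-1 + p))² = (-6 + p)²)
√(H(I, √(-24 + 53)) + 21366) = √((-6 + 147/16)² + 21366) = √((51/16)² + 21366) = √(2601/256 + 21366) = √(5472297/256) = 3*√608033/16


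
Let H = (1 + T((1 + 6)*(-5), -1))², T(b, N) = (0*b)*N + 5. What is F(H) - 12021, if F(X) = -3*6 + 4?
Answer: -12035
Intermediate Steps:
T(b, N) = 5 (T(b, N) = 0*N + 5 = 0 + 5 = 5)
H = 36 (H = (1 + 5)² = 6² = 36)
F(X) = -14 (F(X) = -18 + 4 = -14)
F(H) - 12021 = -14 - 12021 = -12035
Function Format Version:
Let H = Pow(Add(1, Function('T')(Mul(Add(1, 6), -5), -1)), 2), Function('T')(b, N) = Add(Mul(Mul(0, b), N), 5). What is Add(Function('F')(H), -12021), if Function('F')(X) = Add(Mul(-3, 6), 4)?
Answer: -12035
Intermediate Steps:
Function('T')(b, N) = 5 (Function('T')(b, N) = Add(Mul(0, N), 5) = Add(0, 5) = 5)
H = 36 (H = Pow(Add(1, 5), 2) = Pow(6, 2) = 36)
Function('F')(X) = -14 (Function('F')(X) = Add(-18, 4) = -14)
Add(Function('F')(H), -12021) = Add(-14, -12021) = -12035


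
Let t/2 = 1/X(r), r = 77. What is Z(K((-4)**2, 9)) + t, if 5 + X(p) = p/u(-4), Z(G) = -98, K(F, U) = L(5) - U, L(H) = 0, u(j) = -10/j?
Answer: -12632/129 ≈ -97.922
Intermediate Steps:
K(F, U) = -U (K(F, U) = 0 - U = -U)
X(p) = -5 + 2*p/5 (X(p) = -5 + p/((-10/(-4))) = -5 + p/((-10*(-1/4))) = -5 + p/(5/2) = -5 + p*(2/5) = -5 + 2*p/5)
t = 10/129 (t = 2/(-5 + (2/5)*77) = 2/(-5 + 154/5) = 2/(129/5) = 2*(5/129) = 10/129 ≈ 0.077519)
Z(K((-4)**2, 9)) + t = -98 + 10/129 = -12632/129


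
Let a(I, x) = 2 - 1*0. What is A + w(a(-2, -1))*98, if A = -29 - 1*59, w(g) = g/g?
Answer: 10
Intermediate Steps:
a(I, x) = 2 (a(I, x) = 2 + 0 = 2)
w(g) = 1
A = -88 (A = -29 - 59 = -88)
A + w(a(-2, -1))*98 = -88 + 1*98 = -88 + 98 = 10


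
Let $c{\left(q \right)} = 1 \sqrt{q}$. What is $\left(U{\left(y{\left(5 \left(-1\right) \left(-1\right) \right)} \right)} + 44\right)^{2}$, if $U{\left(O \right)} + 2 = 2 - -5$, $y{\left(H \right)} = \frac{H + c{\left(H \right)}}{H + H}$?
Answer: $2401$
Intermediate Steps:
$c{\left(q \right)} = \sqrt{q}$
$y{\left(H \right)} = \frac{H + \sqrt{H}}{2 H}$ ($y{\left(H \right)} = \frac{H + \sqrt{H}}{H + H} = \frac{H + \sqrt{H}}{2 H}$)
$U{\left(O \right)} = 5$ ($U{\left(O \right)} = -2 + \left(2 - -5\right) = -2 + \left(2 + 5\right) = -2 + 7 = 5$)
$\left(U{\left(y{\left(5 \left(-1\right) \left(-1\right) \right)} \right)} + 44\right)^{2} = \left(5 + 44\right)^{2} = 49^{2} = 2401$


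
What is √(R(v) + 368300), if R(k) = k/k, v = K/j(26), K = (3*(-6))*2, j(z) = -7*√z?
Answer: √368301 ≈ 606.88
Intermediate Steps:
K = -36 (K = -18*2 = -36)
v = 18*√26/91 (v = -36*(-√26/182) = -(-18)*√26/91 = 18*√26/91 ≈ 1.0086)
R(k) = 1
√(R(v) + 368300) = √(1 + 368300) = √368301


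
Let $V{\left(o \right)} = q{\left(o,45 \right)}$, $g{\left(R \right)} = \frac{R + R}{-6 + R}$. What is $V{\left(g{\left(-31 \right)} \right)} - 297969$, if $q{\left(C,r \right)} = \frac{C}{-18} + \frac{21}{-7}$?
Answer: $- \frac{99224707}{333} \approx -2.9797 \cdot 10^{5}$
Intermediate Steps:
$q{\left(C,r \right)} = -3 - \frac{C}{18}$ ($q{\left(C,r \right)} = C \left(- \frac{1}{18}\right) + 21 \left(- \frac{1}{7}\right) = - \frac{C}{18} - 3 = -3 - \frac{C}{18}$)
$g{\left(R \right)} = \frac{2 R}{-6 + R}$
$V{\left(o \right)} = -3 - \frac{o}{18}$
$V{\left(g{\left(-31 \right)} \right)} - 297969 = \left(-3 - \frac{2 \left(-31\right) \frac{1}{-6 - 31}}{18}\right) - 297969 = \left(-3 - \frac{2 \left(-31\right) \frac{1}{-37}}{18}\right) - 297969 = \left(-3 - \frac{2 \left(-31\right) \left(- \frac{1}{37}\right)}{18}\right) - 297969 = \left(-3 - \frac{31}{333}\right) - 297969 = - \frac{1030}{333} - 297969 = - \frac{99224707}{333}$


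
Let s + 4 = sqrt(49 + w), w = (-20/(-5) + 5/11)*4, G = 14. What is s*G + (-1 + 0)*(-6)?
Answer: -50 + 98*sqrt(165)/11 ≈ 64.439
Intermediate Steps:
w = 196/11 (w = (-20*(-1/5) + 5*(1/11))*4 = (4 + 5/11)*4 = (49/11)*4 = 196/11 ≈ 17.818)
s = -4 + 7*sqrt(165)/11 (s = -4 + sqrt(49 + 196/11) = -4 + sqrt(735/11) = -4 + 7*sqrt(165)/11 ≈ 4.1742)
s*G + (-1 + 0)*(-6) = (-4 + 7*sqrt(165)/11)*14 + (-1 + 0)*(-6) = (-56 + 98*sqrt(165)/11) - 1*(-6) = (-56 + 98*sqrt(165)/11) + 6 = -50 + 98*sqrt(165)/11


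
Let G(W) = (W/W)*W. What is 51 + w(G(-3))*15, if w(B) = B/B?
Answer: 66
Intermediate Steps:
G(W) = W (G(W) = 1*W = W)
w(B) = 1
51 + w(G(-3))*15 = 51 + 1*15 = 51 + 15 = 66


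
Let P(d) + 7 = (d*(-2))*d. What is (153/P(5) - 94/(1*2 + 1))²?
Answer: 3759721/3249 ≈ 1157.2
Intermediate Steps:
P(d) = -7 - 2*d² (P(d) = -7 + (d*(-2))*d = -7 + (-2*d)*d = -7 - 2*d²)
(153/P(5) - 94/(1*2 + 1))² = (153/(-7 - 2*5²) - 94/(1*2 + 1))² = (153/(-7 - 2*25) - 94/(2 + 1))² = (153/(-7 - 50) - 94/3)² = (153/(-57) - 94*⅓)² = (153*(-1/57) - 94/3)² = (-51/19 - 94/3)² = (-1939/57)² = 3759721/3249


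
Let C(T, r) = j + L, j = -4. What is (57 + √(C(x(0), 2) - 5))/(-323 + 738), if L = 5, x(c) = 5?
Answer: 57/415 + 2*I/415 ≈ 0.13735 + 0.0048193*I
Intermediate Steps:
C(T, r) = 1 (C(T, r) = -4 + 5 = 1)
(57 + √(C(x(0), 2) - 5))/(-323 + 738) = (57 + √(1 - 5))/(-323 + 738) = (57 + √(-4))/415 = (57 + 2*I)/415 = 57/415 + 2*I/415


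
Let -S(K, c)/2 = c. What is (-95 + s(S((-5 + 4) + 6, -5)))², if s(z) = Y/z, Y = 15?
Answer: 34969/4 ≈ 8742.3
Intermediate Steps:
S(K, c) = -2*c
s(z) = 15/z
(-95 + s(S((-5 + 4) + 6, -5)))² = (-95 + 15/((-2*(-5))))² = (-95 + 15/10)² = (-95 + 15*(⅒))² = (-95 + 3/2)² = (-187/2)² = 34969/4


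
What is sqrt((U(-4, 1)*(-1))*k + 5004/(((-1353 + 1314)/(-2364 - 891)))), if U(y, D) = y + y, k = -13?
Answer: 2*sqrt(17640961)/13 ≈ 646.17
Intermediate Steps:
U(y, D) = 2*y
sqrt((U(-4, 1)*(-1))*k + 5004/(((-1353 + 1314)/(-2364 - 891)))) = sqrt(((2*(-4))*(-1))*(-13) + 5004/(((-1353 + 1314)/(-2364 - 891)))) = sqrt(-8*(-1)*(-13) + 5004/((-39/(-3255)))) = sqrt(8*(-13) + 5004/((-39*(-1/3255)))) = sqrt(-104 + 5004/(13/1085)) = sqrt(-104 + 5004*(1085/13)) = sqrt(-104 + 5429340/13) = sqrt(5427988/13) = 2*sqrt(17640961)/13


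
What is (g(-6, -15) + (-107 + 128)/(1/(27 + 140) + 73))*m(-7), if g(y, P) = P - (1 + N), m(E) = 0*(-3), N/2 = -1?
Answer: 0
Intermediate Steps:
N = -2 (N = 2*(-1) = -2)
m(E) = 0
g(y, P) = 1 + P (g(y, P) = P - (1 - 2) = P - 1*(-1) = P + 1 = 1 + P)
(g(-6, -15) + (-107 + 128)/(1/(27 + 140) + 73))*m(-7) = ((1 - 15) + (-107 + 128)/(1/(27 + 140) + 73))*0 = (-14 + 21/(1/167 + 73))*0 = (-14 + 21/(12192/167))*0 = (-14 + 21*(167/12192))*0 = (-14 + 1169/4064)*0 = -55727/4064*0 = 0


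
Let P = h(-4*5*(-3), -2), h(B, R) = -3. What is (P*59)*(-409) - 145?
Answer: 72248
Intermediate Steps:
P = -3
(P*59)*(-409) - 145 = -3*59*(-409) - 145 = -177*(-409) - 145 = 72393 - 145 = 72248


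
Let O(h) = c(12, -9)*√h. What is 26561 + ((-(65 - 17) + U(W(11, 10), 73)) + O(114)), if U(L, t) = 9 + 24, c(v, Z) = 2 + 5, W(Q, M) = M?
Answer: 26546 + 7*√114 ≈ 26621.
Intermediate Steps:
c(v, Z) = 7
U(L, t) = 33
O(h) = 7*√h
26561 + ((-(65 - 17) + U(W(11, 10), 73)) + O(114)) = 26561 + ((-(65 - 17) + 33) + 7*√114) = 26561 + ((-1*48 + 33) + 7*√114) = 26561 + ((-48 + 33) + 7*√114) = 26561 + (-15 + 7*√114) = 26546 + 7*√114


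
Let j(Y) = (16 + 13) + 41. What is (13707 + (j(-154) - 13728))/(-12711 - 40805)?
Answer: -49/53516 ≈ -0.00091561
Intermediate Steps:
j(Y) = 70 (j(Y) = 29 + 41 = 70)
(13707 + (j(-154) - 13728))/(-12711 - 40805) = (13707 + (70 - 13728))/(-12711 - 40805) = (13707 - 13658)/(-53516) = 49*(-1/53516) = -49/53516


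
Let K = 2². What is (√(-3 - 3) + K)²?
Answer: (4 + I*√6)² ≈ 10.0 + 19.596*I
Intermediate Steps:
K = 4
(√(-3 - 3) + K)² = (√(-3 - 3) + 4)² = (√(-6) + 4)² = (I*√6 + 4)² = (4 + I*√6)²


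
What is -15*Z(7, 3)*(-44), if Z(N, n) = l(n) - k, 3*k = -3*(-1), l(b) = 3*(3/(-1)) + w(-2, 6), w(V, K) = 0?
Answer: -6600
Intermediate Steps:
l(b) = -9 (l(b) = 3*(3/(-1)) + 0 = 3*(3*(-1)) + 0 = 3*(-3) + 0 = -9 + 0 = -9)
k = 1 (k = (-3*(-1))/3 = (⅓)*3 = 1)
Z(N, n) = -10 (Z(N, n) = -9 - 1*1 = -9 - 1 = -10)
-15*Z(7, 3)*(-44) = -15*(-10)*(-44) = 150*(-44) = -6600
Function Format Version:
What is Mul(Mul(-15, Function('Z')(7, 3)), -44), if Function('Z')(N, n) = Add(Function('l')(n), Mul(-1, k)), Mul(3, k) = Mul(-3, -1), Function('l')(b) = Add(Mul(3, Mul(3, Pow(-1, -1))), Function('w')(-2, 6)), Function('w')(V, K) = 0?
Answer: -6600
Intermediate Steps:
Function('l')(b) = -9 (Function('l')(b) = Add(Mul(3, Mul(3, Pow(-1, -1))), 0) = Add(Mul(3, Mul(3, -1)), 0) = Add(Mul(3, -3), 0) = Add(-9, 0) = -9)
k = 1 (k = Mul(Rational(1, 3), Mul(-3, -1)) = Mul(Rational(1, 3), 3) = 1)
Function('Z')(N, n) = -10 (Function('Z')(N, n) = Add(-9, Mul(-1, 1)) = Add(-9, -1) = -10)
Mul(Mul(-15, Function('Z')(7, 3)), -44) = Mul(Mul(-15, -10), -44) = Mul(150, -44) = -6600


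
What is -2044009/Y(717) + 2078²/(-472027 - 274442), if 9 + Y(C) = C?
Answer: -509615519231/176166684 ≈ -2892.8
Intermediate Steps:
Y(C) = -9 + C
-2044009/Y(717) + 2078²/(-472027 - 274442) = -2044009/(-9 + 717) + 2078²/(-472027 - 274442) = -2044009/708 + 4318084/(-746469) = -2044009*1/708 + 4318084*(-1/746469) = -2044009/708 - 4318084/746469 = -509615519231/176166684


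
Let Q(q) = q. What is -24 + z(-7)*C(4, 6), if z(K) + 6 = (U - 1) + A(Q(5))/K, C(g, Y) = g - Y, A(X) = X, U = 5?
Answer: -130/7 ≈ -18.571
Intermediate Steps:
z(K) = -2 + 5/K (z(K) = -6 + ((5 - 1) + 5/K) = -6 + (4 + 5/K) = -2 + 5/K)
-24 + z(-7)*C(4, 6) = -24 + (-2 + 5/(-7))*(4 - 1*6) = -24 + (-2 + 5*(-⅐))*(4 - 6) = -24 + (-2 - 5/7)*(-2) = -24 - 19/7*(-2) = -24 + 38/7 = -130/7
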